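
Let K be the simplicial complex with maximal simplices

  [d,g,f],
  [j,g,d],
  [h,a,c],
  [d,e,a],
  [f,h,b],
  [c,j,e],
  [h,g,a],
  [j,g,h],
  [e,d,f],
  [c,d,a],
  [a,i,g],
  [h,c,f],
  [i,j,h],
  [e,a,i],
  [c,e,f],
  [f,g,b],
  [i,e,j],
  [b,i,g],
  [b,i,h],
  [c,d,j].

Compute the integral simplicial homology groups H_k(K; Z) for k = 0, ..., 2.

H_0 ≅ Z,  H_1 ≅ Z ⊕ Z/2,  H_2 = 0.

K has 10 vertices, 30 edges, 20 triangles.
rank ∂_0 = 0, rank ∂_1 = 9 ⇒ b_0 = 10 − 0 − 9 = 1; all invariant factors of ∂_1 are 1 so no torsion. So H_0 ≅ Z.
rank ∂_1 = 9, rank ∂_2 = 20 ⇒ b_1 = 30 − 9 − 20 = 1; ∂_2 has invariant factor(s) [2] giving torsion. So H_1 ≅ Z ⊕ Z/2.
rank ∂_2 = 20, rank ∂_3 = 0 ⇒ b_2 = 20 − 20 − 0 = 0. So H_2 ≅ 0.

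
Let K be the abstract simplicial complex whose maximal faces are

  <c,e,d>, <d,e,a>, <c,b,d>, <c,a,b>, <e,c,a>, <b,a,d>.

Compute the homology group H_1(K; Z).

K has 5 vertices, 9 edges, 6 triangles.
rank ∂_1 = 4, rank ∂_2 = 5 ⇒ b_1 = 9 − 4 − 5 = 0; all invariant factors of ∂_2 are 1 so no torsion. So H_1 ≅ 0.

H_1 = 0.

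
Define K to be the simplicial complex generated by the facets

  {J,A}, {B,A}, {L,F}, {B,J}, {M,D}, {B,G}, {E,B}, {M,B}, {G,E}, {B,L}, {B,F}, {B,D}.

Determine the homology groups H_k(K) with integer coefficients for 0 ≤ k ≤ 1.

H_0 ≅ Z,  H_1 ≅ Z^4.

We work with the vertex ordering A < B < D < E < F < G < J < L < M. The simplices of K, each written with vertices in increasing order, are:

  0-simplices (9): A, B, D, E, F, G, J, L, M
  1-simplices (12): AB, AJ, BD, BE, BF, BG, BJ, BL, BM, DM, EG, FL

Hence C_0 ≅ Z^9, C_1 ≅ Z^12.

∂_1: C_1 → C_0 maps an edge to its endpoints' difference, ∂[p,q] = q − p. For instance
  ∂BL = L − B.
As a 9×12 matrix over Z this has rank 8, with invariant factors (1,1,1,1,1,1,1,1).

From H_k ≅ ker(∂_k) / im(∂_{k+1}) we obtain:

  H_0: rank C_0 − rank ∂_1 = 9 − 8 = 1, and the invariant factors of ∂_1 are all 1, so H_0 ≅ Z.
  H_1: rank ker ∂_1 − rank ∂_2 = (12 − 8) − 0 = 4, and there is no ∂_2, so H_1 ≅ Z^4.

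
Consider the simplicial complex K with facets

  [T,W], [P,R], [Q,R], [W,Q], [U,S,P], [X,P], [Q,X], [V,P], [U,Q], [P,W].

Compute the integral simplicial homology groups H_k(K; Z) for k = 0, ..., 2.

H_0 ≅ Z,  H_1 ≅ Z^3,  H_2 = 0.

We work with the vertex ordering P < Q < R < S < T < U < V < W < X. The simplices of K, each written with vertices in increasing order, are:

  0-simplices (9): P, Q, R, S, T, U, V, W, X
  1-simplices (12): PR, PS, PU, PV, PW, PX, QR, QU, QW, QX, SU, TW
  2-simplices (1): PSU

giving chain groups C_0 ≅ Z^9, C_1 ≅ Z^12, C_2 ≅ Z^1.

∂_1: C_1 → C_0 is given by ∂[p,q] = [q] − [p].
The 9×12 boundary matrix has rank 8 and Smith normal form diag(1,1,1,1,1,1,1,1).

∂_2: C_2 → C_1 acts by ∂[p,q,r] = [q,r] − [p,r] + [p,q]. For instance
  ∂PSU = SU − PU + PS.
The resulting 12×1 matrix has rank 1, and its Smith normal form has invariant factors (1).

Reading off H_k = ker ∂_k / im ∂_{k+1}:

  H_0: rank C_0 − rank ∂_1 = 9 − 8 = 1, and the invariant factors of ∂_1 are all 1, so H_0 ≅ Z.
  H_1: rank ker ∂_1 − rank ∂_2 = (12 − 8) − 1 = 3, and the invariant factors of ∂_2 are all 1, so H_1 ≅ Z^3.
  H_2: rank ker ∂_2 − rank ∂_3 = (1 − 1) − 0 = 0, and there is no ∂_3, so H_2 ≅ 0.

As a check, the Euler characteristic is 9 − 12 + 1 = -2, which agrees with 1 − 3 + 0 = -2.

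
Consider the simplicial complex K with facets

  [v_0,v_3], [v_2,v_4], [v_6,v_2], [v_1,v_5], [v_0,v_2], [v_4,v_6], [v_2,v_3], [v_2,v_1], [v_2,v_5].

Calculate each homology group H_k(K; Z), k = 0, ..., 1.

Order the vertices as v_0 < v_1 < v_2 < v_3 < v_4 < v_5 < v_6. Listing each simplex with vertices in this order, K has dimension 1 with simplices:

  0-simplices (7): [v_0], [v_1], [v_2], [v_3], [v_4], [v_5], [v_6]
  1-simplices (9): [v_0,v_2], [v_0,v_3], [v_1,v_2], [v_1,v_5], [v_2,v_3], [v_2,v_4], [v_2,v_5], [v_2,v_6], [v_4,v_6]

so the chain groups are C_0 ≅ Z^7, C_1 ≅ Z^9.

Boundary ∂_1: C_1 → C_0 maps an edge to its endpoints' difference, ∂[p,q] = q − p. For instance
  ∂[v_4,v_6] = [v_6] − [v_4].
The resulting 7×9 matrix has rank 6, and its Smith normal form has invariant factors (1,1,1,1,1,1).

Reading off H_k = ker ∂_k / im ∂_{k+1}:

  H_0: rank C_0 − rank ∂_1 = 7 − 6 = 1, and the invariant factors of ∂_1 are all 1, so H_0 ≅ Z.
  H_1: rank ker ∂_1 − rank ∂_2 = (9 − 6) − 0 = 3, and there is no ∂_2, so H_1 ≅ Z^3.

H_0 ≅ Z,  H_1 ≅ Z^3.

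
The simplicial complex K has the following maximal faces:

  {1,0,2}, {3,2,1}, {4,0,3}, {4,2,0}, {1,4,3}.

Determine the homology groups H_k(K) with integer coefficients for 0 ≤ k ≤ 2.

H_0 ≅ Z,  H_1 ≅ Z,  H_2 = 0.

K has 5 vertices, 10 edges, 5 triangles.
rank ∂_0 = 0, rank ∂_1 = 4 ⇒ b_0 = 5 − 0 − 4 = 1; all invariant factors of ∂_1 are 1 so no torsion. So H_0 = Z.
rank ∂_1 = 4, rank ∂_2 = 5 ⇒ b_1 = 10 − 4 − 5 = 1; all invariant factors of ∂_2 are 1 so no torsion. So H_1 = Z.
rank ∂_2 = 5, rank ∂_3 = 0 ⇒ b_2 = 5 − 5 − 0 = 0. So H_2 = 0.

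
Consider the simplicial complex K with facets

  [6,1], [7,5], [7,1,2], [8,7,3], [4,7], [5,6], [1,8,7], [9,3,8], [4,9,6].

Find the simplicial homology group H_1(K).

H_1 ≅ Z^3.

We work with the vertex ordering 1 < 2 < 3 < 4 < 5 < 6 < 7 < 8 < 9. The simplices of K, each written with vertices in increasing order, are:

  0-simplices (9): [1], [2], [3], [4], [5], [6], [7], [8], [9]
  1-simplices (16): [1,2], [1,6], [1,7], [1,8], [2,7], [3,7], [3,8], [3,9], [4,6], [4,7], [4,9], [5,6], [5,7], [6,9], [7,8], [8,9]
  2-simplices (5): [1,2,7], [1,7,8], [3,7,8], [3,8,9], [4,6,9]

giving chain groups C_0 ≅ Z^9, C_1 ≅ Z^16, C_2 ≅ Z^5.

∂_1: C_1 → C_0 sends each edge [p,q] (with p < q) to q − p. For instance
  ∂[8,9] = [9] − [8].
This gives a 9×16 integer matrix of rank 8; reducing to Smith normal form yields diagonal entries (1,1,1,1,1,1,1,1).

∂_2: C_2 → C_1 maps a triangle to the signed sum of its edges. For instance
  ∂[3,7,8] = [7,8] − [3,8] + [3,7],
  ∂[1,7,8] = [7,8] − [1,8] + [1,7].
The resulting 16×5 matrix has rank 5, and its Smith normal form has invariant factors (1,1,1,1,1).

Reading off H_k = ker ∂_k / im ∂_{k+1}:

  H_1: rank ker ∂_1 − rank ∂_2 = (16 − 8) − 5 = 3, and the invariant factors of ∂_2 are all 1, so H_1 = Z^3.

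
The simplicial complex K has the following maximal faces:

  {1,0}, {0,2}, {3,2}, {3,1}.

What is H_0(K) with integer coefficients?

H_0 ≅ Z.

We work with the vertex ordering 0 < 1 < 2 < 3. The simplices of K, each written with vertices in increasing order, are:

  0-simplices (4): [0], [1], [2], [3]
  1-simplices (4): [0,1], [0,2], [1,3], [2,3]

Hence C_0 ≅ Z^4, C_1 ≅ Z^4.

The boundary map ∂_1: C_1 → C_0 sends each edge [p,q] (with p < q) to q − p. For instance
  ∂[0,1] = [1] − [0].
As a 4×4 matrix over Z this has rank 3, with invariant factors (1,1,1).

Reading off H_k = ker ∂_k / im ∂_{k+1}:

  H_0: rank C_0 − rank ∂_1 = 4 − 3 = 1, and the invariant factors of ∂_1 are all 1, so H_0 = Z.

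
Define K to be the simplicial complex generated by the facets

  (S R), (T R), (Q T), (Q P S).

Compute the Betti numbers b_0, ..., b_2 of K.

b_0 = 1, b_1 = 1, b_2 = 0.

We work with the vertex ordering P < Q < R < S < T. The simplices of K, each written with vertices in increasing order, are:

  0-simplices (5): P, Q, R, S, T
  1-simplices (6): PQ, PS, QS, QT, RS, RT
  2-simplices (1): PQS

giving chain groups C_0 ≅ Z^5, C_1 ≅ Z^6, C_2 ≅ Z^1.

Boundary ∂_1: C_1 → C_0 sends each edge [p,q] (with p < q) to q − p.
The resulting 5×6 matrix has rank 4, and its Smith normal form has invariant factors (1,1,1,1).

∂_2: C_2 → C_1 sends each 2-simplex [p,q,r] to [q,r] − [p,r] + [p,q]. For instance
  ∂PQS = QS − PS + PQ.
The 6×1 boundary matrix has rank 1 and Smith normal form diag(1).

Reading off H_k = ker ∂_k / im ∂_{k+1}:

  H_0: rank C_0 − rank ∂_1 = 5 − 4 = 1, and the invariant factors of ∂_1 are all 1, so H_0 = Z.
  H_1: rank ker ∂_1 − rank ∂_2 = (6 − 4) − 1 = 1, and the invariant factors of ∂_2 are all 1, so H_1 = Z.
  H_2: rank ker ∂_2 − rank ∂_3 = (1 − 1) − 0 = 0, and there is no ∂_3, so H_2 = 0.

Hence the Betti numbers are b_0 = 1, b_1 = 1, b_2 = 0.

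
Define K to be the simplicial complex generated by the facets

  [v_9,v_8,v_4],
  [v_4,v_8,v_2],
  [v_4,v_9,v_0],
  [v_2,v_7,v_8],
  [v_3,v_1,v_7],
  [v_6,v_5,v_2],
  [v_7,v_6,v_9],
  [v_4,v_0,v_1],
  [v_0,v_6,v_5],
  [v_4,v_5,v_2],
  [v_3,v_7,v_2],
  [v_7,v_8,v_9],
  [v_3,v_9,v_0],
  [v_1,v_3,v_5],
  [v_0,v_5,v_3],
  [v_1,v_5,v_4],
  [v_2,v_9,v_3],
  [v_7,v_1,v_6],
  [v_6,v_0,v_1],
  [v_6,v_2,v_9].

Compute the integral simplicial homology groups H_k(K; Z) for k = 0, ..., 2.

Fix the vertex order v_0 < v_1 < v_2 < v_3 < v_4 < v_5 < v_6 < v_7 < v_8 < v_9 and write every simplex with vertices in increasing order. Then dim K = 2 and the simplices of K are:

  0-simplices (10): [v_0], [v_1], [v_2], [v_3], [v_4], [v_5], [v_6], [v_7], [v_8], [v_9]
  1-simplices (30): (30 of them)
  2-simplices (20): (20 of them)

so the chain groups are C_0 ≅ Z^10, C_1 ≅ Z^30, C_2 ≅ Z^20.

The boundary map ∂_1: C_1 → C_0 sends each edge [p,q] (with p < q) to q − p. For instance
  ∂[v_1,v_6] = [v_6] − [v_1].
The 10×30 boundary matrix has rank 9 and Smith normal form diag(1,1,1,1,1,1,1,1,1).

Boundary ∂_2: C_2 → C_1 acts by ∂[p,q,r] = [q,r] − [p,r] + [p,q]. For instance
  ∂[v_2,v_7,v_8] = [v_7,v_8] − [v_2,v_8] + [v_2,v_7],
  ∂[v_7,v_8,v_9] = [v_8,v_9] − [v_7,v_9] + [v_7,v_8].
This gives a 30×20 integer matrix of rank 20; reducing to Smith normal form yields diagonal entries (1,1,1,1,1,1,1,1,1,1,1,1,1,1,1,1,1,1,1,2).

From H_k ≅ ker(∂_k) / im(∂_{k+1}) we obtain:

  H_0: rank C_0 − rank ∂_1 = 10 − 9 = 1, and the invariant factors of ∂_1 are all 1, so H_0 ≅ Z.
  H_1: rank ker ∂_1 − rank ∂_2 = (30 − 9) − 20 = 1, and ∂_2 has invariant factor 2 > 1, so H_1 ≅ Z ⊕ Z/2.
  H_2: rank ker ∂_2 − rank ∂_3 = (20 − 20) − 0 = 0, and there is no ∂_3, so H_2 ≅ 0.

H_0 ≅ Z,  H_1 ≅ Z ⊕ Z/2,  H_2 = 0.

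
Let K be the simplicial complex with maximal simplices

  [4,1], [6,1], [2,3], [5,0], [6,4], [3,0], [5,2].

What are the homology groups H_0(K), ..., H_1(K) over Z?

H_0 = Z^2,  H_1 = Z^2.

Fix the vertex order 0 < 1 < 2 < 3 < 4 < 5 < 6 and write every simplex with vertices in increasing order. Then dim K = 1 and the simplices of K are:

  0-simplices (7): [0], [1], [2], [3], [4], [5], [6]
  1-simplices (7): [0,3], [0,5], [1,4], [1,6], [2,3], [2,5], [4,6]

so the chain groups are C_0 ≅ Z^7, C_1 ≅ Z^7.

∂_1: C_1 → C_0 sends each edge [p,q] (with p < q) to q − p. For instance
  ∂[0,5] = [5] − [0].
This gives a 7×7 integer matrix of rank 5; reducing to Smith normal form yields diagonal entries (1,1,1,1,1).

Computing H_k = (kernel of ∂_k) / (image of ∂_{k+1}):

  H_0: rank C_0 − rank ∂_1 = 7 − 5 = 2, and the invariant factors of ∂_1 are all 1, so H_0 ≅ Z^2.
  H_1: rank ker ∂_1 − rank ∂_2 = (7 − 5) − 0 = 2, and there is no ∂_2, so H_1 ≅ Z^2.

As a check, the Euler characteristic is 7 − 7 = 0, which agrees with 2 − 2 = 0.
(K is a triangulation of the disjoint union of the circle S^1 and the circle S^1.)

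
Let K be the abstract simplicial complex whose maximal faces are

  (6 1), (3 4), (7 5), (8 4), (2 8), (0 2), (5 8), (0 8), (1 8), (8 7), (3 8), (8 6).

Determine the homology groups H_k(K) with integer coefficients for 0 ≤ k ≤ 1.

Fix the vertex order 0 < 1 < 2 < 3 < 4 < 5 < 6 < 7 < 8 and write every simplex with vertices in increasing order. Then dim K = 1 and the simplices of K are:

  0-simplices (9): [0], [1], [2], [3], [4], [5], [6], [7], [8]
  1-simplices (12): [0,2], [0,8], [1,6], [1,8], [2,8], [3,4], [3,8], [4,8], [5,7], [5,8], [6,8], [7,8]

Hence C_0 ≅ Z^9, C_1 ≅ Z^12.

The boundary map ∂_1: C_1 → C_0 sends each edge [p,q] (with p < q) to q − p. For instance
  ∂[5,8] = [8] − [5].
The 9×12 boundary matrix has rank 8 and Smith normal form diag(1,1,1,1,1,1,1,1).

From H_k ≅ ker(∂_k) / im(∂_{k+1}) we obtain:

  H_0: rank C_0 − rank ∂_1 = 9 − 8 = 1, and the invariant factors of ∂_1 are all 1, so H_0 ≅ Z.
  H_1: rank ker ∂_1 − rank ∂_2 = (12 − 8) − 0 = 4, and there is no ∂_2, so H_1 ≅ Z^4.

H_0 ≅ Z,  H_1 ≅ Z^4.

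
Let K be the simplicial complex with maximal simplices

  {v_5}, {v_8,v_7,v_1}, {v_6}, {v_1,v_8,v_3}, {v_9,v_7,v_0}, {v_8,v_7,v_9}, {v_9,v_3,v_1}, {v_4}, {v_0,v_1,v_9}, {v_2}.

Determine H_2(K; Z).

H_2 ≅ 0.

Order the vertices as v_0 < v_1 < v_2 < v_3 < v_4 < v_5 < v_6 < v_7 < v_8 < v_9. Listing each simplex with vertices in this order, K has dimension 2 with simplices:

  0-simplices (10): [v_0], [v_1], [v_2], [v_3], [v_4], [v_5], [v_6], [v_7], [v_8], [v_9]
  1-simplices (12): [v_0,v_1], [v_0,v_7], [v_0,v_9], [v_1,v_3], [v_1,v_7], [v_1,v_8], [v_1,v_9], [v_3,v_8], [v_3,v_9], [v_7,v_8], [v_7,v_9], [v_8,v_9]
  2-simplices (6): [v_0,v_1,v_9], [v_0,v_7,v_9], [v_1,v_3,v_8], [v_1,v_3,v_9], [v_1,v_7,v_8], [v_7,v_8,v_9]

giving chain groups C_0 ≅ Z^10, C_1 ≅ Z^12, C_2 ≅ Z^6.

∂_1: C_1 → C_0 maps an edge to its endpoints' difference, ∂[p,q] = q − p. For instance
  ∂[v_1,v_3] = [v_3] − [v_1].
The resulting 10×12 matrix has rank 5, and its Smith normal form has invariant factors (1,1,1,1,1).

∂_2: C_2 → C_1 acts by ∂[p,q,r] = [q,r] − [p,r] + [p,q]. For instance
  ∂[v_0,v_7,v_9] = [v_7,v_9] − [v_0,v_9] + [v_0,v_7],
  ∂[v_7,v_8,v_9] = [v_8,v_9] − [v_7,v_9] + [v_7,v_8].
This gives a 12×6 integer matrix of rank 6; reducing to Smith normal form yields diagonal entries (1,1,1,1,1,1).

Computing H_k = (kernel of ∂_k) / (image of ∂_{k+1}):

  H_2: rank ker ∂_2 − rank ∂_3 = (6 − 6) − 0 = 0, and there is no ∂_3, so H_2 ≅ 0.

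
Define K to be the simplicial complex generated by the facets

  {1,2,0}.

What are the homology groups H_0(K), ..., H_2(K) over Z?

Fix the vertex order 0 < 1 < 2 and write every simplex with vertices in increasing order. Then dim K = 2 and the simplices of K are:

  0-simplices (3): [0], [1], [2]
  1-simplices (3): [0,1], [0,2], [1,2]
  2-simplices (1): [0,1,2]

so the chain groups are C_0 ≅ Z^3, C_1 ≅ Z^3, C_2 ≅ Z^1.

∂_1: C_1 → C_0 is given by ∂[p,q] = [q] − [p]. For instance
  ∂[0,1] = [1] − [0].
The 3×3 boundary matrix has rank 2 and Smith normal form diag(1,1).

Boundary ∂_2: C_2 → C_1 sends each 2-simplex [p,q,r] to [q,r] − [p,r] + [p,q]. For instance
  ∂[0,1,2] = [1,2] − [0,2] + [0,1].
The resulting 3×1 matrix has rank 1, and its Smith normal form has invariant factors (1).

From H_k ≅ ker(∂_k) / im(∂_{k+1}) we obtain:

  H_0: rank C_0 − rank ∂_1 = 3 − 2 = 1, and the invariant factors of ∂_1 are all 1, so H_0 ≅ Z.
  H_1: rank ker ∂_1 − rank ∂_2 = (3 − 2) − 1 = 0, and the invariant factors of ∂_2 are all 1, so H_1 ≅ 0.
  H_2: rank ker ∂_2 − rank ∂_3 = (1 − 1) − 0 = 0, and there is no ∂_3, so H_2 ≅ 0.

As a check, the Euler characteristic is 3 − 3 + 1 = 1, which agrees with 1 − 0 + 0 = 1.
(K is a triangulation of the 2-simplex.)

H_0 = Z,  H_1 = 0,  H_2 = 0.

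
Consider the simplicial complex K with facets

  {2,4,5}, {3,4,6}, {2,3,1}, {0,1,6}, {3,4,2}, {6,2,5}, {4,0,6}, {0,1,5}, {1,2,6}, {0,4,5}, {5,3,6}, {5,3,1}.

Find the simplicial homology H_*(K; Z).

Take the total order 0 < 1 < 2 < 3 < 4 < 5 < 6 on the vertex set. Then K (dimension 2) consists of the simplices:

  0-simplices (7): [0], [1], [2], [3], [4], [5], [6]
  1-simplices (18): [0,1], [0,4], [0,5], [0,6], [1,2], [1,3], [1,5], [1,6], [2,3], [2,4], [2,5], [2,6], [3,4], [3,5], [3,6], [4,5], [4,6], [5,6]
  2-simplices (12): [0,1,5], [0,1,6], [0,4,5], [0,4,6], [1,2,3], [1,2,6], [1,3,5], [2,3,4], [2,4,5], [2,5,6], [3,4,6], [3,5,6]

Hence C_0 ≅ Z^7, C_1 ≅ Z^18, C_2 ≅ Z^12.

The boundary map ∂_1: C_1 → C_0 is given by ∂[p,q] = [q] − [p].
This gives a 7×18 integer matrix of rank 6; reducing to Smith normal form yields diagonal entries (1,1,1,1,1,1).

Boundary ∂_2: C_2 → C_1 acts by ∂[p,q,r] = [q,r] − [p,r] + [p,q]. For instance
  ∂[1,2,6] = [2,6] − [1,6] + [1,2],
  ∂[2,4,5] = [4,5] − [2,5] + [2,4].
As a 18×12 matrix over Z this has rank 12, with invariant factors (1,1,1,1,1,1,1,1,1,1,1,2).

Computing H_k = (kernel of ∂_k) / (image of ∂_{k+1}):

  H_0: rank C_0 − rank ∂_1 = 7 − 6 = 1, and the invariant factors of ∂_1 are all 1, so H_0 = Z.
  H_1: rank ker ∂_1 − rank ∂_2 = (18 − 6) − 12 = 0, and ∂_2 has invariant factor 2 > 1, so H_1 = Z/2.
  H_2: rank ker ∂_2 − rank ∂_3 = (12 − 12) − 0 = 0, and there is no ∂_3, so H_2 = 0.

H_0 ≅ Z,  H_1 ≅ Z/2,  H_2 = 0.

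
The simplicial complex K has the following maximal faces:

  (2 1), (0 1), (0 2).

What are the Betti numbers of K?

Fix the vertex order 0 < 1 < 2 and write every simplex with vertices in increasing order. Then dim K = 1 and the simplices of K are:

  0-simplices (3): [0], [1], [2]
  1-simplices (3): [0,1], [0,2], [1,2]

so the chain groups are C_0 ≅ Z^3, C_1 ≅ Z^3.

The boundary map ∂_1: C_1 → C_0 is given by ∂[p,q] = [q] − [p]. For instance
  ∂[0,2] = [2] − [0].
This gives a 3×3 integer matrix of rank 2; reducing to Smith normal form yields diagonal entries (1,1).

Computing H_k = (kernel of ∂_k) / (image of ∂_{k+1}):

  H_0: rank C_0 − rank ∂_1 = 3 − 2 = 1, and the invariant factors of ∂_1 are all 1, so H_0 ≅ Z.
  H_1: rank ker ∂_1 − rank ∂_2 = (3 − 2) − 0 = 1, and there is no ∂_2, so H_1 ≅ Z.

As a check, the Euler characteristic is 3 − 3 = 0, which agrees with 1 − 1 = 0.

Hence the Betti numbers are b_0 = 1, b_1 = 1.

b_0 = 1, b_1 = 1.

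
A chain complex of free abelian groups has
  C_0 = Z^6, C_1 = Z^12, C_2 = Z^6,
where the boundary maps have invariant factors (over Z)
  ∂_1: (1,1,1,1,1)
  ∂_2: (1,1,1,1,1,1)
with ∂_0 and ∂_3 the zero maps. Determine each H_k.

H_0 ≅ Z,  H_1 ≅ Z,  H_2 = 0.

H_0: b_0 = 6 − 0 − 5 = 1; torsion from ∂_1 factors > 1: none. So H_0 ≅ Z.
H_1: b_1 = 12 − 5 − 6 = 1; torsion from ∂_2 factors > 1: none. So H_1 ≅ Z.
H_2: b_2 = 6 − 6 − 0 = 0; torsion from ∂_3 factors > 1: none. So H_2 ≅ 0.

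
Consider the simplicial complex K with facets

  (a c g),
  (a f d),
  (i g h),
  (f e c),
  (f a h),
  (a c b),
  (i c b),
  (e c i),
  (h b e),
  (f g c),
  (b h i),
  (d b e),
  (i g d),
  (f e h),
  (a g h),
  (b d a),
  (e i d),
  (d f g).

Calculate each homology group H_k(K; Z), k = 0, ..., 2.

H_0 ≅ Z,  H_1 ≅ Z ⊕ Z/2Z,  H_2 = 0.

K has 9 vertices, 27 edges, 18 triangles.
rank ∂_0 = 0, rank ∂_1 = 8 ⇒ b_0 = 9 − 0 − 8 = 1; all invariant factors of ∂_1 are 1 so no torsion. So H_0 ≅ Z.
rank ∂_1 = 8, rank ∂_2 = 18 ⇒ b_1 = 27 − 8 − 18 = 1; ∂_2 has invariant factor(s) [2] giving torsion. So H_1 ≅ Z ⊕ Z/2Z.
rank ∂_2 = 18, rank ∂_3 = 0 ⇒ b_2 = 18 − 18 − 0 = 0. So H_2 ≅ 0.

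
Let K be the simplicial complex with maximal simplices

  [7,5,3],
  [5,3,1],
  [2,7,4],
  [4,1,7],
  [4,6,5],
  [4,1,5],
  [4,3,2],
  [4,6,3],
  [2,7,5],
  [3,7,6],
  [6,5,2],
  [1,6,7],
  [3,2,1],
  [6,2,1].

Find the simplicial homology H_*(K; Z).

H_0 = Z,  H_1 = Z^2,  H_2 = Z.

We work with the vertex ordering 1 < 2 < 3 < 4 < 5 < 6 < 7. The simplices of K, each written with vertices in increasing order, are:

  0-simplices (7): [1], [2], [3], [4], [5], [6], [7]
  1-simplices (21): [1,2], [1,3], [1,4], [1,5], [1,6], [1,7], [2,3], [2,4], [2,5], [2,6], [2,7], [3,4], [3,5], [3,6], [3,7], [4,5], [4,6], [4,7], [5,6], [5,7], [6,7]
  2-simplices (14): [1,2,3], [1,2,6], [1,3,5], [1,4,5], [1,4,7], [1,6,7], [2,3,4], [2,4,7], [2,5,6], [2,5,7], [3,4,6], [3,5,7], [3,6,7], [4,5,6]

giving chain groups C_0 ≅ Z^7, C_1 ≅ Z^21, C_2 ≅ Z^14.

∂_1: C_1 → C_0 is given by ∂[p,q] = [q] − [p]. For instance
  ∂[1,4] = [4] − [1].
This gives a 7×21 integer matrix of rank 6; reducing to Smith normal form yields diagonal entries (1,1,1,1,1,1).

The boundary map ∂_2: C_2 → C_1 acts by ∂[p,q,r] = [q,r] − [p,r] + [p,q]. For instance
  ∂[1,6,7] = [6,7] − [1,7] + [1,6],
  ∂[1,2,6] = [2,6] − [1,6] + [1,2].
The resulting 21×14 matrix has rank 13, and its Smith normal form has invariant factors (1,1,1,1,1,1,1,1,1,1,1,1,1).

Now H_k = ker ∂_k / im ∂_{k+1}, so:

  H_0: rank C_0 − rank ∂_1 = 7 − 6 = 1, and the invariant factors of ∂_1 are all 1, so H_0 = Z.
  H_1: rank ker ∂_1 − rank ∂_2 = (21 − 6) − 13 = 2, and the invariant factors of ∂_2 are all 1, so H_1 = Z^2.
  H_2: rank ker ∂_2 − rank ∂_3 = (14 − 13) − 0 = 1, and there is no ∂_3, so H_2 = Z.

As a check, the Euler characteristic is 7 − 21 + 14 = 0, which agrees with 1 − 2 + 1 = 0.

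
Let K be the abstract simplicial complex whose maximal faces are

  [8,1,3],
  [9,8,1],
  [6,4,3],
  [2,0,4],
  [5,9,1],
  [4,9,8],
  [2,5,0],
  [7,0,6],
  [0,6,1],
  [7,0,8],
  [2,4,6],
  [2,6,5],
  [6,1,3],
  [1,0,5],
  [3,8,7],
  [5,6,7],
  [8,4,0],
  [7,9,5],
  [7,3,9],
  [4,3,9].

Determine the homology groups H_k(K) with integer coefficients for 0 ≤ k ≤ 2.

Fix the vertex order 0 < 1 < 2 < 3 < 4 < 5 < 6 < 7 < 8 < 9 and write every simplex with vertices in increasing order. Then dim K = 2 and the simplices of K are:

  0-simplices (10): [0], [1], [2], [3], [4], [5], [6], [7], [8], [9]
  1-simplices (30): (30 of them)
  2-simplices (20): (20 of them)

giving chain groups C_0 ≅ Z^10, C_1 ≅ Z^30, C_2 ≅ Z^20.

The boundary map ∂_1: C_1 → C_0 maps an edge to its endpoints' difference, ∂[p,q] = q − p. For instance
  ∂[0,8] = [8] − [0].
This gives a 10×30 integer matrix of rank 9; reducing to Smith normal form yields diagonal entries (1,1,1,1,1,1,1,1,1).

∂_2: C_2 → C_1 acts by ∂[p,q,r] = [q,r] − [p,r] + [p,q]. For instance
  ∂[5,7,9] = [7,9] − [5,9] + [5,7],
  ∂[3,7,9] = [7,9] − [3,9] + [3,7].
The 30×20 boundary matrix has rank 20 and Smith normal form diag(1,1,1,1,1,1,1,1,1,1,1,1,1,1,1,1,1,1,1,2).

Now H_k = ker ∂_k / im ∂_{k+1}, so:

  H_0: rank C_0 − rank ∂_1 = 10 − 9 = 1, and the invariant factors of ∂_1 are all 1, so H_0 ≅ Z.
  H_1: rank ker ∂_1 − rank ∂_2 = (30 − 9) − 20 = 1, and ∂_2 has invariant factor 2 > 1, so H_1 ≅ Z ⊕ Z/2.
  H_2: rank ker ∂_2 − rank ∂_3 = (20 − 20) − 0 = 0, and there is no ∂_3, so H_2 ≅ 0.

As a check, the Euler characteristic is 10 − 30 + 20 = 0, which agrees with 1 − 1 + 0 = 0.

H_0 ≅ Z,  H_1 ≅ Z ⊕ Z/2,  H_2 = 0.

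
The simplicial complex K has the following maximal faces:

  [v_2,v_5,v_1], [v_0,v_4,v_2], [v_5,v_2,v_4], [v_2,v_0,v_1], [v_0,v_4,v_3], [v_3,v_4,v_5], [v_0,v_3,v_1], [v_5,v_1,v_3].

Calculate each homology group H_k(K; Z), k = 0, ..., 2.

Fix the vertex order v_0 < v_1 < v_2 < v_3 < v_4 < v_5 and write every simplex with vertices in increasing order. Then dim K = 2 and the simplices of K are:

  0-simplices (6): [v_0], [v_1], [v_2], [v_3], [v_4], [v_5]
  1-simplices (12): [v_0,v_1], [v_0,v_2], [v_0,v_3], [v_0,v_4], [v_1,v_2], [v_1,v_3], [v_1,v_5], [v_2,v_4], [v_2,v_5], [v_3,v_4], [v_3,v_5], [v_4,v_5]
  2-simplices (8): [v_0,v_1,v_2], [v_0,v_1,v_3], [v_0,v_2,v_4], [v_0,v_3,v_4], [v_1,v_2,v_5], [v_1,v_3,v_5], [v_2,v_4,v_5], [v_3,v_4,v_5]

giving chain groups C_0 ≅ Z^6, C_1 ≅ Z^12, C_2 ≅ Z^8.

The boundary map ∂_1: C_1 → C_0 is given by ∂[p,q] = [q] − [p]. For instance
  ∂[v_2,v_5] = [v_5] − [v_2].
The 6×12 boundary matrix has rank 5 and Smith normal form diag(1,1,1,1,1).

The boundary map ∂_2: C_2 → C_1 maps a triangle to the signed sum of its edges. For instance
  ∂[v_1,v_2,v_5] = [v_2,v_5] − [v_1,v_5] + [v_1,v_2],
  ∂[v_2,v_4,v_5] = [v_4,v_5] − [v_2,v_5] + [v_2,v_4].
This gives a 12×8 integer matrix of rank 7; reducing to Smith normal form yields diagonal entries (1,1,1,1,1,1,1).

Now H_k = ker ∂_k / im ∂_{k+1}, so:

  H_0: rank C_0 − rank ∂_1 = 6 − 5 = 1, and the invariant factors of ∂_1 are all 1, so H_0 ≅ Z.
  H_1: rank ker ∂_1 − rank ∂_2 = (12 − 5) − 7 = 0, and the invariant factors of ∂_2 are all 1, so H_1 ≅ 0.
  H_2: rank ker ∂_2 − rank ∂_3 = (8 − 7) − 0 = 1, and there is no ∂_3, so H_2 ≅ Z.

H_0 = Z,  H_1 = 0,  H_2 = Z.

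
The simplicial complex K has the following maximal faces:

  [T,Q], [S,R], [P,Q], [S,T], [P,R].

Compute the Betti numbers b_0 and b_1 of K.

K has 5 vertices, 5 edges.
rank ∂_0 = 0, rank ∂_1 = 4 ⇒ b_0 = 5 − 0 − 4 = 1; all invariant factors of ∂_1 are 1 so no torsion. So H_0 = Z.
rank ∂_1 = 4, rank ∂_2 = 0 ⇒ b_1 = 5 − 4 − 0 = 1. So H_1 = Z.

b_0 = 1, b_1 = 1.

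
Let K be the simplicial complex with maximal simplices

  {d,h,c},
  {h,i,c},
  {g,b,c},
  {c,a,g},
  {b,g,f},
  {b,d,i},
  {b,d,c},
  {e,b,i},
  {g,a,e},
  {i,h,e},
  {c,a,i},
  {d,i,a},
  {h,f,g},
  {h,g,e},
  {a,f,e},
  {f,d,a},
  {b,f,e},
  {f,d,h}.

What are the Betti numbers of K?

Fix the vertex order a < b < c < d < e < f < g < h < i and write every simplex with vertices in increasing order. Then dim K = 2 and the simplices of K are:

  0-simplices (9): a, b, c, d, e, f, g, h, i
  1-simplices (27): ac, ad, ae, af, ag, ai, bc, bd, be, bf, bg, bi, cd, cg, ch, ci, df, dh, di, ef, eg, eh, ei, fg, fh, gh, hi
  2-simplices (18): acg, aci, adf, adi, aef, aeg, bcd, bcg, bdi, bef, bei, bfg, cdh, chi, dfh, egh, ehi, fgh

so the chain groups are C_0 ≅ Z^9, C_1 ≅ Z^27, C_2 ≅ Z^18.

Boundary ∂_1: C_1 → C_0 sends each edge [p,q] (with p < q) to q − p.
The 9×27 boundary matrix has rank 8 and Smith normal form diag(1,1,1,1,1,1,1,1).

The boundary map ∂_2: C_2 → C_1 maps a triangle to the signed sum of its edges. For instance
  ∂bcd = cd − bd + bc,
  ∂chi = hi − ci + ch.
The 27×18 boundary matrix has rank 18 and Smith normal form diag(1,1,1,1,1,1,1,1,1,1,1,1,1,1,1,1,1,2).

Now H_k = ker ∂_k / im ∂_{k+1}, so:

  H_0: rank C_0 − rank ∂_1 = 9 − 8 = 1, and the invariant factors of ∂_1 are all 1, so H_0 = Z.
  H_1: rank ker ∂_1 − rank ∂_2 = (27 − 8) − 18 = 1, and ∂_2 has invariant factor 2 > 1, so H_1 = Z ⊕ Z/2.
  H_2: rank ker ∂_2 − rank ∂_3 = (18 − 18) − 0 = 0, and there is no ∂_3, so H_2 = 0.

Hence the Betti numbers are b_0 = 1, b_1 = 1, b_2 = 0.

b_0 = 1, b_1 = 1, b_2 = 0.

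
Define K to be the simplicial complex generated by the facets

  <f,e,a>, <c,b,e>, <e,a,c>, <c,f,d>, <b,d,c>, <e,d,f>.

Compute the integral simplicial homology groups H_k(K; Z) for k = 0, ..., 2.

Take the total order a < b < c < d < e < f on the vertex set. Then K (dimension 2) consists of the simplices:

  0-simplices (6): a, b, c, d, e, f
  1-simplices (12): ac, ae, af, bc, bd, be, cd, ce, cf, de, df, ef
  2-simplices (6): ace, aef, bcd, bce, cdf, def

Hence C_0 ≅ Z^6, C_1 ≅ Z^12, C_2 ≅ Z^6.

Boundary ∂_1: C_1 → C_0 sends each edge [p,q] (with p < q) to q − p. For instance
  ∂de = e − d.
The resulting 6×12 matrix has rank 5, and its Smith normal form has invariant factors (1,1,1,1,1).

∂_2: C_2 → C_1 acts by ∂[p,q,r] = [q,r] − [p,r] + [p,q]. For instance
  ∂ace = ce − ae + ac,
  ∂bcd = cd − bd + bc.
As a 12×6 matrix over Z this has rank 6, with invariant factors (1,1,1,1,1,1).

Reading off H_k = ker ∂_k / im ∂_{k+1}:

  H_0: rank C_0 − rank ∂_1 = 6 − 5 = 1, and the invariant factors of ∂_1 are all 1, so H_0 ≅ Z.
  H_1: rank ker ∂_1 − rank ∂_2 = (12 − 5) − 6 = 1, and the invariant factors of ∂_2 are all 1, so H_1 ≅ Z.
  H_2: rank ker ∂_2 − rank ∂_3 = (6 − 6) − 0 = 0, and there is no ∂_3, so H_2 ≅ 0.

(K is a triangulation of the cylinder S^1 x I.)

H_0 = Z,  H_1 = Z,  H_2 = 0.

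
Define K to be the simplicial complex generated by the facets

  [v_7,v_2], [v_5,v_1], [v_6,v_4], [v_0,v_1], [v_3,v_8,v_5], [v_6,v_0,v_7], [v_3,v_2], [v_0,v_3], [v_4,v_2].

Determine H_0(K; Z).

Take the total order v_0 < v_1 < v_2 < v_3 < v_4 < v_5 < v_6 < v_7 < v_8 on the vertex set. Then K (dimension 2) consists of the simplices:

  0-simplices (9): [v_0], [v_1], [v_2], [v_3], [v_4], [v_5], [v_6], [v_7], [v_8]
  1-simplices (13): [v_0,v_1], [v_0,v_3], [v_0,v_6], [v_0,v_7], [v_1,v_5], [v_2,v_3], [v_2,v_4], [v_2,v_7], [v_3,v_5], [v_3,v_8], [v_4,v_6], [v_5,v_8], [v_6,v_7]
  2-simplices (2): [v_0,v_6,v_7], [v_3,v_5,v_8]

so the chain groups are C_0 ≅ Z^9, C_1 ≅ Z^13, C_2 ≅ Z^2.

The boundary map ∂_1: C_1 → C_0 is given by ∂[p,q] = [q] − [p].
The 9×13 boundary matrix has rank 8 and Smith normal form diag(1,1,1,1,1,1,1,1).

Boundary ∂_2: C_2 → C_1 sends each 2-simplex [p,q,r] to [q,r] − [p,r] + [p,q]. For instance
  ∂[v_0,v_6,v_7] = [v_6,v_7] − [v_0,v_7] + [v_0,v_6],
  ∂[v_3,v_5,v_8] = [v_5,v_8] − [v_3,v_8] + [v_3,v_5].
This gives a 13×2 integer matrix of rank 2; reducing to Smith normal form yields diagonal entries (1,1).

Reading off H_k = ker ∂_k / im ∂_{k+1}:

  H_0: rank C_0 − rank ∂_1 = 9 − 8 = 1, and the invariant factors of ∂_1 are all 1, so H_0 = Z.

H_0 = Z.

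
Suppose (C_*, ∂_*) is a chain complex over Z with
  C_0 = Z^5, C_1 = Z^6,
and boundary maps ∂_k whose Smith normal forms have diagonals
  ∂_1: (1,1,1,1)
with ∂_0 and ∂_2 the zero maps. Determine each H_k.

H_0 ≅ Z,  H_1 ≅ Z^2.

H_0: b_0 = 5 − 0 − 4 = 1; torsion from ∂_1 factors > 1: none. So H_0 ≅ Z.
H_1: b_1 = 6 − 4 − 0 = 2; torsion from ∂_2 factors > 1: none. So H_1 ≅ Z^2.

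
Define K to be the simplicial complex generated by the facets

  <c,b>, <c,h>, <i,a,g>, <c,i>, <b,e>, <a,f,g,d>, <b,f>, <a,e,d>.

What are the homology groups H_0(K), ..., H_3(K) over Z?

H_0 = Z,  H_1 = Z^2,  H_2 = 0,  H_3 = 0.

Fix the vertex order a < b < c < d < e < f < g < h < i and write every simplex with vertices in increasing order. Then dim K = 3 and the simplices of K are:

  0-simplices (9): a, b, c, d, e, f, g, h, i
  1-simplices (15): ad, ae, af, ag, ai, bc, be, bf, ch, ci, de, df, dg, fg, gi
  2-simplices (6): ade, adf, adg, afg, agi, dfg
  3-simplices (1): adfg

giving chain groups C_0 ≅ Z^9, C_1 ≅ Z^15, C_2 ≅ Z^6, C_3 ≅ Z^1.

Boundary ∂_1: C_1 → C_0 is given by ∂[p,q] = [q] − [p].
As a 9×15 matrix over Z this has rank 8, with invariant factors (1,1,1,1,1,1,1,1).

Boundary ∂_2: C_2 → C_1 maps a triangle to the signed sum of its edges. For instance
  ∂agi = gi − ai + ag,
  ∂adf = df − af + ad.
As a 15×6 matrix over Z this has rank 5, with invariant factors (1,1,1,1,1).

The boundary map ∂_3: C_3 → C_2 sends each 3-simplex σ to the alternating sum Σ_i (−1)^i (σ with its i-th vertex removed). For instance
  ∂adfg = dfg − afg + adg − adf.
The resulting 6×1 matrix has rank 1, and its Smith normal form has invariant factors (1).

From H_k ≅ ker(∂_k) / im(∂_{k+1}) we obtain:

  H_0: rank C_0 − rank ∂_1 = 9 − 8 = 1, and the invariant factors of ∂_1 are all 1, so H_0 = Z.
  H_1: rank ker ∂_1 − rank ∂_2 = (15 − 8) − 5 = 2, and the invariant factors of ∂_2 are all 1, so H_1 = Z^2.
  H_2: rank ker ∂_2 − rank ∂_3 = (6 − 5) − 1 = 0, and the invariant factors of ∂_3 are all 1, so H_2 = 0.
  H_3: rank ker ∂_3 − rank ∂_4 = (1 − 1) − 0 = 0, and there is no ∂_4, so H_3 = 0.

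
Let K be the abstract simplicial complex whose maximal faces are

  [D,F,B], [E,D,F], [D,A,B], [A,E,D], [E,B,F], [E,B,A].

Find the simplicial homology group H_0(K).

H_0 = Z.

Fix the vertex order A < B < D < E < F and write every simplex with vertices in increasing order. Then dim K = 2 and the simplices of K are:

  0-simplices (5): A, B, D, E, F
  1-simplices (9): AB, AD, AE, BD, BE, BF, DE, DF, EF
  2-simplices (6): ABD, ABE, ADE, BDF, BEF, DEF

so the chain groups are C_0 ≅ Z^5, C_1 ≅ Z^9, C_2 ≅ Z^6.

∂_1: C_1 → C_0 is given by ∂[p,q] = [q] − [p]. For instance
  ∂BD = D − B.
The 5×9 boundary matrix has rank 4 and Smith normal form diag(1,1,1,1).

∂_2: C_2 → C_1 acts by ∂[p,q,r] = [q,r] − [p,r] + [p,q]. For instance
  ∂ADE = DE − AE + AD,
  ∂BDF = DF − BF + BD.
The resulting 9×6 matrix has rank 5, and its Smith normal form has invariant factors (1,1,1,1,1).

Now H_k = ker ∂_k / im ∂_{k+1}, so:

  H_0: rank C_0 − rank ∂_1 = 5 − 4 = 1, and the invariant factors of ∂_1 are all 1, so H_0 = Z.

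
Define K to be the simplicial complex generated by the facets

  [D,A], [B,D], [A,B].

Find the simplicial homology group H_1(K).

Take the total order A < B < D on the vertex set. Then K (dimension 1) consists of the simplices:

  0-simplices (3): A, B, D
  1-simplices (3): AB, AD, BD

Hence C_0 ≅ Z^3, C_1 ≅ Z^3.

∂_1: C_1 → C_0 maps an edge to its endpoints' difference, ∂[p,q] = q − p. For instance
  ∂AB = B − A.
The resulting 3×3 matrix has rank 2, and its Smith normal form has invariant factors (1,1).

Reading off H_k = ker ∂_k / im ∂_{k+1}:

  H_1: rank ker ∂_1 − rank ∂_2 = (3 − 2) − 0 = 1, and there is no ∂_2, so H_1 ≅ Z.

(K is a triangulation of the circle S^1.)

H_1 = Z.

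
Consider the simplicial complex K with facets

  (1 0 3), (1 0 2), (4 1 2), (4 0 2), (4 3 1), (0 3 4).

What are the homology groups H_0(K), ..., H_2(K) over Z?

H_0 = Z,  H_1 = 0,  H_2 = Z.

Take the total order 0 < 1 < 2 < 3 < 4 on the vertex set. Then K (dimension 2) consists of the simplices:

  0-simplices (5): [0], [1], [2], [3], [4]
  1-simplices (9): [0,1], [0,2], [0,3], [0,4], [1,2], [1,3], [1,4], [2,4], [3,4]
  2-simplices (6): [0,1,2], [0,1,3], [0,2,4], [0,3,4], [1,2,4], [1,3,4]

so the chain groups are C_0 ≅ Z^5, C_1 ≅ Z^9, C_2 ≅ Z^6.

The boundary map ∂_1: C_1 → C_0 sends each edge [p,q] (with p < q) to q − p.
The 5×9 boundary matrix has rank 4 and Smith normal form diag(1,1,1,1).

∂_2: C_2 → C_1 sends each 2-simplex [p,q,r] to [q,r] − [p,r] + [p,q]. For instance
  ∂[0,3,4] = [3,4] − [0,4] + [0,3],
  ∂[0,1,2] = [1,2] − [0,2] + [0,1].
As a 9×6 matrix over Z this has rank 5, with invariant factors (1,1,1,1,1).

Reading off H_k = ker ∂_k / im ∂_{k+1}:

  H_0: rank C_0 − rank ∂_1 = 5 − 4 = 1, and the invariant factors of ∂_1 are all 1, so H_0 ≅ Z.
  H_1: rank ker ∂_1 − rank ∂_2 = (9 − 4) − 5 = 0, and the invariant factors of ∂_2 are all 1, so H_1 ≅ 0.
  H_2: rank ker ∂_2 − rank ∂_3 = (6 − 5) − 0 = 1, and there is no ∂_3, so H_2 ≅ Z.

As a check, the Euler characteristic is 5 − 9 + 6 = 2, which agrees with 1 − 0 + 1 = 2.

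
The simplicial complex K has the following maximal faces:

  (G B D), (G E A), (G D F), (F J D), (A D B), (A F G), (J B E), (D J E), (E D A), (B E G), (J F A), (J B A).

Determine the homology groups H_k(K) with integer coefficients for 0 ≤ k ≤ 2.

We work with the vertex ordering A < B < D < E < F < G < J. The simplices of K, each written with vertices in increasing order, are:

  0-simplices (7): A, B, D, E, F, G, J
  1-simplices (18): AB, AD, AE, AF, AG, AJ, BD, BE, BG, BJ, DE, DF, DG, DJ, EG, EJ, FG, FJ
  2-simplices (12): ABD, ABJ, ADE, AEG, AFG, AFJ, BDG, BEG, BEJ, DEJ, DFG, DFJ

Hence C_0 ≅ Z^7, C_1 ≅ Z^18, C_2 ≅ Z^12.

The boundary map ∂_1: C_1 → C_0 is given by ∂[p,q] = [q] − [p].
As a 7×18 matrix over Z this has rank 6, with invariant factors (1,1,1,1,1,1).

∂_2: C_2 → C_1 maps a triangle to the signed sum of its edges. For instance
  ∂BEJ = EJ − BJ + BE,
  ∂DFG = FG − DG + DF.
This gives a 18×12 integer matrix of rank 12; reducing to Smith normal form yields diagonal entries (1,1,1,1,1,1,1,1,1,1,1,2).

Computing H_k = (kernel of ∂_k) / (image of ∂_{k+1}):

  H_0: rank C_0 − rank ∂_1 = 7 − 6 = 1, and the invariant factors of ∂_1 are all 1, so H_0 = Z.
  H_1: rank ker ∂_1 − rank ∂_2 = (18 − 6) − 12 = 0, and ∂_2 has invariant factor 2 > 1, so H_1 = Z/2Z.
  H_2: rank ker ∂_2 − rank ∂_3 = (12 − 12) − 0 = 0, and there is no ∂_3, so H_2 = 0.

As a check, the Euler characteristic is 7 − 18 + 12 = 1, which agrees with 1 − 0 + 0 = 1.

H_0 = Z,  H_1 = Z/2Z,  H_2 = 0.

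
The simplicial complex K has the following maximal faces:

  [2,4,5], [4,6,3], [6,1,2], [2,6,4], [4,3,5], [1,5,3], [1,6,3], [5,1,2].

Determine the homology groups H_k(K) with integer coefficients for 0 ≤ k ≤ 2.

K has 6 vertices, 12 edges, 8 triangles.
rank ∂_0 = 0, rank ∂_1 = 5 ⇒ b_0 = 6 − 0 − 5 = 1; all invariant factors of ∂_1 are 1 so no torsion. So H_0 ≅ Z.
rank ∂_1 = 5, rank ∂_2 = 7 ⇒ b_1 = 12 − 5 − 7 = 0; all invariant factors of ∂_2 are 1 so no torsion. So H_1 ≅ 0.
rank ∂_2 = 7, rank ∂_3 = 0 ⇒ b_2 = 8 − 7 − 0 = 1. So H_2 ≅ Z.

H_0 ≅ Z,  H_1 = 0,  H_2 ≅ Z.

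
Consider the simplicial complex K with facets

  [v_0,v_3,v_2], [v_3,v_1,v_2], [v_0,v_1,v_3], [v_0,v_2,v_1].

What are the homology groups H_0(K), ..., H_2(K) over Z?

H_0 = Z,  H_1 = 0,  H_2 = Z.

Order the vertices as v_0 < v_1 < v_2 < v_3. Listing each simplex with vertices in this order, K has dimension 2 with simplices:

  0-simplices (4): [v_0], [v_1], [v_2], [v_3]
  1-simplices (6): [v_0,v_1], [v_0,v_2], [v_0,v_3], [v_1,v_2], [v_1,v_3], [v_2,v_3]
  2-simplices (4): [v_0,v_1,v_2], [v_0,v_1,v_3], [v_0,v_2,v_3], [v_1,v_2,v_3]

so the chain groups are C_0 ≅ Z^4, C_1 ≅ Z^6, C_2 ≅ Z^4.

Boundary ∂_1: C_1 → C_0 sends each edge [p,q] (with p < q) to q − p.
As a 4×6 matrix over Z this has rank 3, with invariant factors (1,1,1).

Boundary ∂_2: C_2 → C_1 maps a triangle to the signed sum of its edges. For instance
  ∂[v_0,v_1,v_3] = [v_1,v_3] − [v_0,v_3] + [v_0,v_1],
  ∂[v_0,v_1,v_2] = [v_1,v_2] − [v_0,v_2] + [v_0,v_1].
As a 6×4 matrix over Z this has rank 3, with invariant factors (1,1,1).

From H_k ≅ ker(∂_k) / im(∂_{k+1}) we obtain:

  H_0: rank C_0 − rank ∂_1 = 4 − 3 = 1, and the invariant factors of ∂_1 are all 1, so H_0 = Z.
  H_1: rank ker ∂_1 − rank ∂_2 = (6 − 3) − 3 = 0, and the invariant factors of ∂_2 are all 1, so H_1 = 0.
  H_2: rank ker ∂_2 − rank ∂_3 = (4 − 3) − 0 = 1, and there is no ∂_3, so H_2 = Z.

As a check, the Euler characteristic is 4 − 6 + 4 = 2, which agrees with 1 − 0 + 1 = 2.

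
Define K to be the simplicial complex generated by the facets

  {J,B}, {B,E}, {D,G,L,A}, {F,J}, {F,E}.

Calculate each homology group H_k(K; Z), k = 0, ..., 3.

H_0 ≅ Z^2,  H_1 ≅ Z,  H_2 = 0,  H_3 = 0.

Fix the vertex order A < B < D < E < F < G < J < L and write every simplex with vertices in increasing order. Then dim K = 3 and the simplices of K are:

  0-simplices (8): A, B, D, E, F, G, J, L
  1-simplices (10): AD, AG, AL, BE, BJ, DG, DL, EF, FJ, GL
  2-simplices (4): ADG, ADL, AGL, DGL
  3-simplices (1): ADGL

Hence C_0 ≅ Z^8, C_1 ≅ Z^10, C_2 ≅ Z^4, C_3 ≅ Z^1.

The boundary map ∂_1: C_1 → C_0 maps an edge to its endpoints' difference, ∂[p,q] = q − p. For instance
  ∂DL = L − D.
The 8×10 boundary matrix has rank 6 and Smith normal form diag(1,1,1,1,1,1).

The boundary map ∂_2: C_2 → C_1 sends each 2-simplex [p,q,r] to [q,r] − [p,r] + [p,q]. For instance
  ∂DGL = GL − DL + DG,
  ∂AGL = GL − AL + AG.
The resulting 10×4 matrix has rank 3, and its Smith normal form has invariant factors (1,1,1).

The boundary map ∂_3: C_3 → C_2 sends each 3-simplex σ to the alternating sum Σ_i (−1)^i (σ with its i-th vertex removed). For instance
  ∂ADGL = DGL − AGL + ADL − ADG.
This gives a 4×1 integer matrix of rank 1; reducing to Smith normal form yields diagonal entries (1).

From H_k ≅ ker(∂_k) / im(∂_{k+1}) we obtain:

  H_0: rank C_0 − rank ∂_1 = 8 − 6 = 2, and the invariant factors of ∂_1 are all 1, so H_0 ≅ Z^2.
  H_1: rank ker ∂_1 − rank ∂_2 = (10 − 6) − 3 = 1, and the invariant factors of ∂_2 are all 1, so H_1 ≅ Z.
  H_2: rank ker ∂_2 − rank ∂_3 = (4 − 3) − 1 = 0, and the invariant factors of ∂_3 are all 1, so H_2 ≅ 0.
  H_3: rank ker ∂_3 − rank ∂_4 = (1 − 1) − 0 = 0, and there is no ∂_4, so H_3 ≅ 0.

As a check, the Euler characteristic is 8 − 10 + 4 − 1 = 1, which agrees with 2 − 1 + 0 − 0 = 1.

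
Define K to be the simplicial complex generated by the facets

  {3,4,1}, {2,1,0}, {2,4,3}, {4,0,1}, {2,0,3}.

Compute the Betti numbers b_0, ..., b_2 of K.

Take the total order 0 < 1 < 2 < 3 < 4 on the vertex set. Then K (dimension 2) consists of the simplices:

  0-simplices (5): [0], [1], [2], [3], [4]
  1-simplices (10): [0,1], [0,2], [0,3], [0,4], [1,2], [1,3], [1,4], [2,3], [2,4], [3,4]
  2-simplices (5): [0,1,2], [0,1,4], [0,2,3], [1,3,4], [2,3,4]

giving chain groups C_0 ≅ Z^5, C_1 ≅ Z^10, C_2 ≅ Z^5.

Boundary ∂_1: C_1 → C_0 sends each edge [p,q] (with p < q) to q − p. For instance
  ∂[1,3] = [3] − [1].
The resulting 5×10 matrix has rank 4, and its Smith normal form has invariant factors (1,1,1,1).

∂_2: C_2 → C_1 sends each 2-simplex [p,q,r] to [q,r] − [p,r] + [p,q]. For instance
  ∂[0,2,3] = [2,3] − [0,3] + [0,2],
  ∂[0,1,4] = [1,4] − [0,4] + [0,1].
This gives a 10×5 integer matrix of rank 5; reducing to Smith normal form yields diagonal entries (1,1,1,1,1).

Reading off H_k = ker ∂_k / im ∂_{k+1}:

  H_0: rank C_0 − rank ∂_1 = 5 − 4 = 1, and the invariant factors of ∂_1 are all 1, so H_0 = Z.
  H_1: rank ker ∂_1 − rank ∂_2 = (10 − 4) − 5 = 1, and the invariant factors of ∂_2 are all 1, so H_1 = Z.
  H_2: rank ker ∂_2 − rank ∂_3 = (5 − 5) − 0 = 0, and there is no ∂_3, so H_2 = 0.

As a check, the Euler characteristic is 5 − 10 + 5 = 0, which agrees with 1 − 1 + 0 = 0.
(K is a triangulation of the Möbius band.)

Hence the Betti numbers are b_0 = 1, b_1 = 1, b_2 = 0.

b_0 = 1, b_1 = 1, b_2 = 0.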